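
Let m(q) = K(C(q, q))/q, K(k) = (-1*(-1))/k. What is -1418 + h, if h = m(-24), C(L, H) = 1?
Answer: -34033/24 ≈ -1418.0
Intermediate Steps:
K(k) = 1/k
m(q) = 1/q (m(q) = 1/(1*q) = 1/q)
h = -1/24 (h = 1/(-24) = -1/24 ≈ -0.041667)
-1418 + h = -1418 - 1/24 = -34033/24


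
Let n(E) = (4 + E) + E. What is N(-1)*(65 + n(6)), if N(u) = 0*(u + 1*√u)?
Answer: 0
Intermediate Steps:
n(E) = 4 + 2*E
N(u) = 0 (N(u) = 0*(u + √u) = 0)
N(-1)*(65 + n(6)) = 0*(65 + (4 + 2*6)) = 0*(65 + (4 + 12)) = 0*(65 + 16) = 0*81 = 0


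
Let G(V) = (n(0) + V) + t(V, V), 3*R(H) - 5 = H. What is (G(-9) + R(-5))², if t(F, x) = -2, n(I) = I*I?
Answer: 121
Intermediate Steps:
n(I) = I²
R(H) = 5/3 + H/3
G(V) = -2 + V (G(V) = (0² + V) - 2 = (0 + V) - 2 = V - 2 = -2 + V)
(G(-9) + R(-5))² = ((-2 - 9) + (5/3 + (⅓)*(-5)))² = (-11 + (5/3 - 5/3))² = (-11 + 0)² = (-11)² = 121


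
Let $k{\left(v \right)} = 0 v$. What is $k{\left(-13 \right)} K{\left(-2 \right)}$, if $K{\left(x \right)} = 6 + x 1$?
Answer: $0$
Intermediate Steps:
$K{\left(x \right)} = 6 + x$
$k{\left(v \right)} = 0$
$k{\left(-13 \right)} K{\left(-2 \right)} = 0 \left(6 - 2\right) = 0 \cdot 4 = 0$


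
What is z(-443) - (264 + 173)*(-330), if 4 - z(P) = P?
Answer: 144657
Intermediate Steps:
z(P) = 4 - P
z(-443) - (264 + 173)*(-330) = (4 - 1*(-443)) - (264 + 173)*(-330) = (4 + 443) - 437*(-330) = 447 - 1*(-144210) = 447 + 144210 = 144657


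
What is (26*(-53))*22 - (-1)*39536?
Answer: 9220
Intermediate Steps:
(26*(-53))*22 - (-1)*39536 = -1378*22 - 1*(-39536) = -30316 + 39536 = 9220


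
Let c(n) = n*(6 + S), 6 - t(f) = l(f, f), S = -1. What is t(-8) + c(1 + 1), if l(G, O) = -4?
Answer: 20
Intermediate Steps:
t(f) = 10 (t(f) = 6 - 1*(-4) = 6 + 4 = 10)
c(n) = 5*n (c(n) = n*(6 - 1) = n*5 = 5*n)
t(-8) + c(1 + 1) = 10 + 5*(1 + 1) = 10 + 5*2 = 10 + 10 = 20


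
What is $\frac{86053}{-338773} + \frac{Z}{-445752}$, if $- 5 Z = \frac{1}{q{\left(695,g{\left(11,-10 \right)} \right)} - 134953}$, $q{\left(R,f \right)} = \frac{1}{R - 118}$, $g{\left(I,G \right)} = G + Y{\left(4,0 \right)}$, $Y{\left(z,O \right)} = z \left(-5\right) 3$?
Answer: $- \frac{14934396283132398421}{58793653120279262400} \approx -0.25401$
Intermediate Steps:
$Y{\left(z,O \right)} = - 15 z$ ($Y{\left(z,O \right)} = - 5 z 3 = - 15 z$)
$g{\left(I,G \right)} = -60 + G$ ($g{\left(I,G \right)} = G - 60 = -60 + G$)
$q{\left(R,f \right)} = \frac{1}{-118 + R}$
$Z = \frac{577}{389339400}$ ($Z = - \frac{1}{5 \left(\frac{1}{-118 + 695} - 134953\right)} = - \frac{1}{5 \left(\frac{1}{577} - 134953\right)} = - \frac{1}{5 \left(- \frac{77867880}{577}\right)} = \left(- \frac{1}{5}\right) \left(- \frac{577}{77867880}\right) = \frac{577}{389339400} \approx 1.482 \cdot 10^{-6}$)
$\frac{86053}{-338773} + \frac{Z}{-445752} = \frac{86053}{-338773} + \frac{577}{389339400 \left(-445752\right)} = 86053 \left(- \frac{1}{338773}\right) + \frac{577}{389339400} \left(- \frac{1}{445752}\right) = - \frac{86053}{338773} - \frac{577}{173548816228800} = - \frac{14934396283132398421}{58793653120279262400}$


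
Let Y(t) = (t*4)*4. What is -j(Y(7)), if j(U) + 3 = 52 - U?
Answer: 63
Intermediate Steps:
Y(t) = 16*t (Y(t) = (4*t)*4 = 16*t)
j(U) = 49 - U (j(U) = -3 + (52 - U) = 49 - U)
-j(Y(7)) = -(49 - 16*7) = -(49 - 1*112) = -(49 - 112) = -1*(-63) = 63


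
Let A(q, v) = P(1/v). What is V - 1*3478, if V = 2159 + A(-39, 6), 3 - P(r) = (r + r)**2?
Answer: -11845/9 ≈ -1316.1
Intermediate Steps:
P(r) = 3 - 4*r**2 (P(r) = 3 - (r + r)**2 = 3 - (2*r)**2 = 3 - 4*r**2)
A(q, v) = 3 - 4/v**2
V = 19457/9 (V = 2159 + (3 - 4/6**2) = 2159 + (3 - 4*1/36) = 2159 + (3 - 1/9) = 2159 + 26/9 = 19457/9 ≈ 2161.9)
V - 1*3478 = 19457/9 - 1*3478 = 19457/9 - 3478 = -11845/9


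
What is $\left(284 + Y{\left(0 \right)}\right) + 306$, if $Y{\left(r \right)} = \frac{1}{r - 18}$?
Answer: $\frac{10619}{18} \approx 589.94$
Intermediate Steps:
$Y{\left(r \right)} = \frac{1}{-18 + r}$
$\left(284 + Y{\left(0 \right)}\right) + 306 = \left(284 + \frac{1}{-18 + 0}\right) + 306 = \left(284 + \frac{1}{-18}\right) + 306 = \left(284 - \frac{1}{18}\right) + 306 = \frac{5111}{18} + 306 = \frac{10619}{18}$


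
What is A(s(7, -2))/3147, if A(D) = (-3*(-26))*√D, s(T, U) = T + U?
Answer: 26*√5/1049 ≈ 0.055422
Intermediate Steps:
A(D) = 78*√D
A(s(7, -2))/3147 = (78*√(7 - 2))/3147 = (78*√5)*(1/3147) = 26*√5/1049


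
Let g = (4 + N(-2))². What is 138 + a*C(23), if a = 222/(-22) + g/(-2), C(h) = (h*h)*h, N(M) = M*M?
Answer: -5631803/11 ≈ -5.1198e+5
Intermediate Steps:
N(M) = M²
g = 64 (g = (4 + (-2)²)² = (4 + 4)² = 8² = 64)
C(h) = h³ (C(h) = h²*h = h³)
a = -463/11 (a = 222/(-22) + 64/(-2) = 222*(-1/22) + 64*(-½) = -111/11 - 32 = -463/11 ≈ -42.091)
138 + a*C(23) = 138 - 463/11*23³ = 138 - 463/11*12167 = 138 - 5633321/11 = -5631803/11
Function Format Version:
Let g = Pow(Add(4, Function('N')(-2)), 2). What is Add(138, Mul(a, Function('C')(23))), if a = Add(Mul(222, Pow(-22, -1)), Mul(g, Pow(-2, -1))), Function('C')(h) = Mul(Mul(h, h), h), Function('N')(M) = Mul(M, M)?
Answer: Rational(-5631803, 11) ≈ -5.1198e+5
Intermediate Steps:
Function('N')(M) = Pow(M, 2)
g = 64 (g = Pow(Add(4, Pow(-2, 2)), 2) = Pow(Add(4, 4), 2) = Pow(8, 2) = 64)
Function('C')(h) = Pow(h, 3) (Function('C')(h) = Mul(Pow(h, 2), h) = Pow(h, 3))
a = Rational(-463, 11) (a = Add(Mul(222, Pow(-22, -1)), Mul(64, Pow(-2, -1))) = Add(Mul(222, Rational(-1, 22)), Mul(64, Rational(-1, 2))) = Add(Rational(-111, 11), -32) = Rational(-463, 11) ≈ -42.091)
Add(138, Mul(a, Function('C')(23))) = Add(138, Mul(Rational(-463, 11), Pow(23, 3))) = Add(138, Mul(Rational(-463, 11), 12167)) = Add(138, Rational(-5633321, 11)) = Rational(-5631803, 11)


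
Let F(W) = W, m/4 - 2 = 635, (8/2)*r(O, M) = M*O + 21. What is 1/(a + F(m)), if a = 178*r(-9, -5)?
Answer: 1/5485 ≈ 0.00018232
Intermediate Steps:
r(O, M) = 21/4 + M*O/4 (r(O, M) = (M*O + 21)/4 = (21 + M*O)/4 = 21/4 + M*O/4)
m = 2548 (m = 8 + 4*635 = 8 + 2540 = 2548)
a = 2937 (a = 178*(21/4 + (1/4)*(-5)*(-9)) = 178*(21/4 + 45/4) = 178*(33/2) = 2937)
1/(a + F(m)) = 1/(2937 + 2548) = 1/5485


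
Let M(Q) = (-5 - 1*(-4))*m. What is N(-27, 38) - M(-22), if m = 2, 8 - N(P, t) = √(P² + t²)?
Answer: 10 - √2173 ≈ -36.615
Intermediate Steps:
N(P, t) = 8 - √(P² + t²)
M(Q) = -2 (M(Q) = (-5 - 1*(-4))*2 = (-5 + 4)*2 = -1*2 = -2)
N(-27, 38) - M(-22) = (8 - √((-27)² + 38²)) - 1*(-2) = (8 - √(729 + 1444)) + 2 = (8 - √2173) + 2 = 10 - √2173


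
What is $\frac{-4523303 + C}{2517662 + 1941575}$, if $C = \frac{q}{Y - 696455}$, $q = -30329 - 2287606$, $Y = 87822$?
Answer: $- \frac{2753029156864}{2714038793021} \approx -1.0144$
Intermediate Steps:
$q = -2317935$
$C = \frac{2317935}{608633}$ ($C = - \frac{2317935}{87822 - 696455} = - \frac{2317935}{-608633} = \left(-2317935\right) \left(- \frac{1}{608633}\right) = \frac{2317935}{608633} \approx 3.8084$)
$\frac{-4523303 + C}{2517662 + 1941575} = \frac{-4523303 + \frac{2317935}{608633}}{2517662 + 1941575} = - \frac{2753029156864}{608633 \cdot 4459237} = \left(- \frac{2753029156864}{608633}\right) \frac{1}{4459237} = - \frac{2753029156864}{2714038793021}$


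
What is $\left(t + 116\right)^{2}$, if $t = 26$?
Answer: $20164$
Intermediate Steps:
$\left(t + 116\right)^{2} = \left(26 + 116\right)^{2} = 142^{2} = 20164$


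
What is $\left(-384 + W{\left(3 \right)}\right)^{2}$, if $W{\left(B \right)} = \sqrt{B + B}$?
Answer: $\left(384 - \sqrt{6}\right)^{2} \approx 1.4558 \cdot 10^{5}$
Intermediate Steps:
$W{\left(B \right)} = \sqrt{2} \sqrt{B}$ ($W{\left(B \right)} = \sqrt{2 B} = \sqrt{2} \sqrt{B}$)
$\left(-384 + W{\left(3 \right)}\right)^{2} = \left(-384 + \sqrt{2} \sqrt{3}\right)^{2} = \left(-384 + \sqrt{6}\right)^{2}$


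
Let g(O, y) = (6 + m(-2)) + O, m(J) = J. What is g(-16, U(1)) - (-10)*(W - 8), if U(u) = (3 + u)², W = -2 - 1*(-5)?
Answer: -62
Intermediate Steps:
W = 3 (W = -2 + 5 = 3)
g(O, y) = 4 + O (g(O, y) = (6 - 2) + O = 4 + O)
g(-16, U(1)) - (-10)*(W - 8) = (4 - 16) - (-10)*(3 - 8) = -12 - (-10)*(-5) = -12 - 1*50 = -12 - 50 = -62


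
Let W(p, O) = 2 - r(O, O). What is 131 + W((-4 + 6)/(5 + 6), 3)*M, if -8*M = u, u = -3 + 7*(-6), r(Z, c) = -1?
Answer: 1183/8 ≈ 147.88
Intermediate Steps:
u = -45 (u = -3 - 42 = -45)
W(p, O) = 3 (W(p, O) = 2 - 1*(-1) = 2 + 1 = 3)
M = 45/8 (M = -⅛*(-45) = 45/8 ≈ 5.6250)
131 + W((-4 + 6)/(5 + 6), 3)*M = 131 + 3*(45/8) = 131 + 135/8 = 1183/8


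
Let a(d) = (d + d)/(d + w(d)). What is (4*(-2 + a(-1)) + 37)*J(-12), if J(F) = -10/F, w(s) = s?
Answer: 55/2 ≈ 27.500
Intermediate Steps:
a(d) = 1 (a(d) = (d + d)/(d + d) = (2*d)/((2*d)) = (2*d)*(1/(2*d)) = 1)
(4*(-2 + a(-1)) + 37)*J(-12) = (4*(-2 + 1) + 37)*(-10/(-12)) = (4*(-1) + 37)*(-10*(-1/12)) = (-4 + 37)*(5/6) = 33*(5/6) = 55/2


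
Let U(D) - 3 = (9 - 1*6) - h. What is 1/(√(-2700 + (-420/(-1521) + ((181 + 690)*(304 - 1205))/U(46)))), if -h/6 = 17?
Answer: -78*I*√545704977/181901659 ≈ -0.010017*I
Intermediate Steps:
h = -102 (h = -6*17 = -102)
U(D) = 108 (U(D) = 3 + ((9 - 1*6) - 1*(-102)) = 3 + ((9 - 6) + 102) = 3 + (3 + 102) = 3 + 105 = 108)
1/(√(-2700 + (-420/(-1521) + ((181 + 690)*(304 - 1205))/U(46)))) = 1/(√(-2700 + (-420/(-1521) + ((181 + 690)*(304 - 1205))/108))) = 1/(√(-2700 + (-420*(-1/1521) + (871*(-901))*(1/108)))) = 1/(√(-2700 + (140/507 - 784771*1/108))) = 1/(√(-2700 + (140/507 - 784771/108))) = 1/(√(-2700 - 132621259/18252)) = 1/(√(-181901659/18252)) = 1/(I*√545704977/234) = -78*I*√545704977/181901659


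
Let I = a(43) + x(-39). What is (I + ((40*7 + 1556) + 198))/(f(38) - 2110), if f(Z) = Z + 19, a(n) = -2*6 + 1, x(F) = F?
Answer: -1984/2053 ≈ -0.96639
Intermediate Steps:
a(n) = -11 (a(n) = -12 + 1 = -11)
f(Z) = 19 + Z
I = -50 (I = -11 - 39 = -50)
(I + ((40*7 + 1556) + 198))/(f(38) - 2110) = (-50 + ((40*7 + 1556) + 198))/((19 + 38) - 2110) = (-50 + ((280 + 1556) + 198))/(57 - 2110) = (-50 + (1836 + 198))/(-2053) = (-50 + 2034)*(-1/2053) = 1984*(-1/2053) = -1984/2053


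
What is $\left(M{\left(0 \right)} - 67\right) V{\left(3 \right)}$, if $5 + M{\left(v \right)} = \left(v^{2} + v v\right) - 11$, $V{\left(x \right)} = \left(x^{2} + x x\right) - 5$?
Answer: $-1079$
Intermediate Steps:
$V{\left(x \right)} = -5 + 2 x^{2}$ ($V{\left(x \right)} = \left(x^{2} + x^{2}\right) - 5 = 2 x^{2} - 5 = -5 + 2 x^{2}$)
$M{\left(v \right)} = -16 + 2 v^{2}$ ($M{\left(v \right)} = -5 - \left(11 - v^{2} - v v\right) = -5 + \left(\left(v^{2} + v^{2}\right) - 11\right) = -5 + \left(2 v^{2} - 11\right) = -5 + \left(-11 + 2 v^{2}\right) = -16 + 2 v^{2}$)
$\left(M{\left(0 \right)} - 67\right) V{\left(3 \right)} = \left(\left(-16 + 2 \cdot 0^{2}\right) - 67\right) \left(-5 + 2 \cdot 3^{2}\right) = \left(\left(-16 + 2 \cdot 0\right) - 67\right) \left(-5 + 2 \cdot 9\right) = \left(\left(-16 + 0\right) - 67\right) \left(-5 + 18\right) = \left(-16 - 67\right) 13 = \left(-83\right) 13 = -1079$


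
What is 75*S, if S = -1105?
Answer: -82875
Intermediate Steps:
75*S = 75*(-1105) = -82875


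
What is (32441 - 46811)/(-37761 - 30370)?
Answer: 14370/68131 ≈ 0.21092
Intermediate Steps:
(32441 - 46811)/(-37761 - 30370) = -14370/(-68131) = -14370*(-1/68131) = 14370/68131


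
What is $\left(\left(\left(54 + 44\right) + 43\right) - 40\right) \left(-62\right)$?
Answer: $-6262$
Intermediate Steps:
$\left(\left(\left(54 + 44\right) + 43\right) - 40\right) \left(-62\right) = \left(\left(98 + 43\right) - 40\right) \left(-62\right) = \left(141 - 40\right) \left(-62\right) = 101 \left(-62\right) = -6262$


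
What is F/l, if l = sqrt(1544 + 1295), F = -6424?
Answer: -6424*sqrt(2839)/2839 ≈ -120.57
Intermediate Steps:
l = sqrt(2839) ≈ 53.282
F/l = -6424*sqrt(2839)/2839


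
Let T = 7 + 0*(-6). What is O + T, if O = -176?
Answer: -169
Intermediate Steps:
T = 7 (T = 7 + 0 = 7)
O + T = -176 + 7 = -169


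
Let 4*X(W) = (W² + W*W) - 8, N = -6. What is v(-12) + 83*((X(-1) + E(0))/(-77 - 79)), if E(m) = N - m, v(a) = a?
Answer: -833/104 ≈ -8.0096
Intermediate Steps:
X(W) = -2 + W²/2 (X(W) = ((W² + W*W) - 8)/4 = ((W² + W²) - 8)/4 = (2*W² - 8)/4 = (-8 + 2*W²)/4 = -2 + W²/2)
E(m) = -6 - m
v(-12) + 83*((X(-1) + E(0))/(-77 - 79)) = -12 + 83*(((-2 + (½)*(-1)²) + (-6 - 1*0))/(-77 - 79)) = -12 + 83*(((-2 + (½)*1) + (-6 + 0))/(-156)) = -12 + 83*(((-2 + ½) - 6)*(-1/156)) = -12 + 83*((-3/2 - 6)*(-1/156)) = -12 + 83*(-15/2*(-1/156)) = -12 + 83*(5/104) = -12 + 415/104 = -833/104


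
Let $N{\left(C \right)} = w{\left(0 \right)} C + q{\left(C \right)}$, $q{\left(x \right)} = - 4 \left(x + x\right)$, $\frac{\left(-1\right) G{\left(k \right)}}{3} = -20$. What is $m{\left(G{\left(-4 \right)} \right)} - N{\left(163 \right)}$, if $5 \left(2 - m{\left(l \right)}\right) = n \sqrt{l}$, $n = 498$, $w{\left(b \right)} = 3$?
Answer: $817 - \frac{996 \sqrt{15}}{5} \approx 45.502$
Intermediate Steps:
$G{\left(k \right)} = 60$ ($G{\left(k \right)} = \left(-3\right) \left(-20\right) = 60$)
$q{\left(x \right)} = - 8 x$ ($q{\left(x \right)} = - 4 \cdot 2 x = - 8 x$)
$N{\left(C \right)} = - 5 C$ ($N{\left(C \right)} = 3 C - 8 C = - 5 C$)
$m{\left(l \right)} = 2 - \frac{498 \sqrt{l}}{5}$
$m{\left(G{\left(-4 \right)} \right)} - N{\left(163 \right)} = \left(2 - \frac{498 \sqrt{60}}{5}\right) - \left(-5\right) 163 = \left(2 - \frac{498 \cdot 2 \sqrt{15}}{5}\right) - -815 = \left(2 - \frac{996 \sqrt{15}}{5}\right) + 815 = 817 - \frac{996 \sqrt{15}}{5}$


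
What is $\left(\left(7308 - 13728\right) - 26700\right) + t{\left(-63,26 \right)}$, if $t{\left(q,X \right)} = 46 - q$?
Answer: $-33011$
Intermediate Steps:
$\left(\left(7308 - 13728\right) - 26700\right) + t{\left(-63,26 \right)} = \left(\left(7308 - 13728\right) - 26700\right) + \left(46 - -63\right) = \left(\left(7308 - 13728\right) - 26700\right) + \left(46 + 63\right) = \left(-6420 - 26700\right) + 109 = -33120 + 109 = -33011$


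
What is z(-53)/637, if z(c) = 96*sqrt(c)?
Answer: 96*I*sqrt(53)/637 ≈ 1.0972*I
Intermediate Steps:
z(-53)/637 = (96*sqrt(-53))/637 = (96*(I*sqrt(53)))*(1/637) = (96*I*sqrt(53))*(1/637) = 96*I*sqrt(53)/637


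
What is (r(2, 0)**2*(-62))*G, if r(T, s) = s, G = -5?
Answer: 0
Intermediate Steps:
(r(2, 0)**2*(-62))*G = (0**2*(-62))*(-5) = (0*(-62))*(-5) = 0*(-5) = 0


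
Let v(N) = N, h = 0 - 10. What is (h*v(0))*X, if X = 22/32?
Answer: 0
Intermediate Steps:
X = 11/16 (X = 22*(1/32) = 11/16 ≈ 0.68750)
h = -10
(h*v(0))*X = -10*0*(11/16) = 0*(11/16) = 0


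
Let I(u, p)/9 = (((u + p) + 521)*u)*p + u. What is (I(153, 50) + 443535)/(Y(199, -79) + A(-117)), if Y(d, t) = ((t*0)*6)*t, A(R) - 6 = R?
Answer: -16764104/37 ≈ -4.5308e+5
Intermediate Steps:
A(R) = 6 + R
I(u, p) = 9*u + 9*p*u*(521 + p + u) (I(u, p) = 9*((((u + p) + 521)*u)*p + u) = 9*((((p + u) + 521)*u)*p + u) = 9*(((521 + p + u)*u)*p + u) = 9*((u*(521 + p + u))*p + u) = 9*(p*u*(521 + p + u) + u) = 9*(u + p*u*(521 + p + u)) = 9*u + 9*p*u*(521 + p + u))
Y(d, t) = 0 (Y(d, t) = (0*6)*t = 0*t = 0)
(I(153, 50) + 443535)/(Y(199, -79) + A(-117)) = (9*153*(1 + 50**2 + 521*50 + 50*153) + 443535)/(0 + (6 - 117)) = (9*153*(1 + 2500 + 26050 + 7650) + 443535)/(0 - 111) = (9*153*36201 + 443535)/(-111) = (49848777 + 443535)*(-1/111) = 50292312*(-1/111) = -16764104/37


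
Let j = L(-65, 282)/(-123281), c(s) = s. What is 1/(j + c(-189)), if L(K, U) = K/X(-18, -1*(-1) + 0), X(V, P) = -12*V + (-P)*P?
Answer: -5301083/1001904674 ≈ -0.0052910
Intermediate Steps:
X(V, P) = -P² - 12*V (X(V, P) = -12*V - P² = -P² - 12*V)
L(K, U) = K/215 (L(K, U) = K/(-(-1*(-1) + 0)² - 12*(-18)) = K/(-(1 + 0)² + 216) = K/(-1*1² + 216) = K/(-1*1 + 216) = K/(-1 + 216) = K/215)
j = 13/5301083 (j = ((1/215)*(-65))/(-123281) = -13/43*(-1/123281) = 13/5301083 ≈ 2.4523e-6)
1/(j + c(-189)) = 1/(13/5301083 - 189) = 1/(-1001904674/5301083) = -5301083/1001904674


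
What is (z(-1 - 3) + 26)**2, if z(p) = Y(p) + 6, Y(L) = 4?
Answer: 1296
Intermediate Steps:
z(p) = 10 (z(p) = 4 + 6 = 10)
(z(-1 - 3) + 26)**2 = (10 + 26)**2 = 36**2 = 1296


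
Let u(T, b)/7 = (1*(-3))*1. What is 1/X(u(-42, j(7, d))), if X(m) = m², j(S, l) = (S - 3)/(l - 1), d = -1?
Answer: 1/441 ≈ 0.0022676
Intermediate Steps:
j(S, l) = (-3 + S)/(-1 + l)
u(T, b) = -21 (u(T, b) = 7*((1*(-3))*1) = 7*(-3*1) = 7*(-3) = -21)
1/X(u(-42, j(7, d))) = 1/((-21)²) = 1/441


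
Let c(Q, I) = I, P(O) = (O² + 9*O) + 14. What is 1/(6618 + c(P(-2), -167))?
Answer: 1/6451 ≈ 0.00015501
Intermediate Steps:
P(O) = 14 + O² + 9*O
1/(6618 + c(P(-2), -167)) = 1/(6618 - 167) = 1/6451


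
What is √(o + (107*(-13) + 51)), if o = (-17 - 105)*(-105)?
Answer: √11470 ≈ 107.10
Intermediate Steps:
o = 12810 (o = -122*(-105) = 12810)
√(o + (107*(-13) + 51)) = √(12810 + (107*(-13) + 51)) = √(12810 + (-1391 + 51)) = √(12810 - 1340) = √11470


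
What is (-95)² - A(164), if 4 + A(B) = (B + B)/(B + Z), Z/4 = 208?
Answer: 2248139/249 ≈ 9028.7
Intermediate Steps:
Z = 832 (Z = 4*208 = 832)
A(B) = -4 + 2*B/(832 + B) (A(B) = -4 + (B + B)/(B + 832) = -4 + (2*B)/(832 + B) = -4 + 2*B/(832 + B))
(-95)² - A(164) = (-95)² - 2*(-1664 - 1*164)/(832 + 164) = 9025 - 2*(-1664 - 164)/996 = 9025 - 2*(-1828)/996 = 9025 - 1*(-914/249) = 9025 + 914/249 = 2248139/249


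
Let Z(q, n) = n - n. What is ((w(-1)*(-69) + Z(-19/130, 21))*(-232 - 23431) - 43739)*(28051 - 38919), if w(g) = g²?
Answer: -17269338944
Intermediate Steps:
Z(q, n) = 0
((w(-1)*(-69) + Z(-19/130, 21))*(-232 - 23431) - 43739)*(28051 - 38919) = (((-1)²*(-69) + 0)*(-232 - 23431) - 43739)*(28051 - 38919) = ((1*(-69) + 0)*(-23663) - 43739)*(-10868) = ((-69 + 0)*(-23663) - 43739)*(-10868) = (-69*(-23663) - 43739)*(-10868) = (1632747 - 43739)*(-10868) = 1589008*(-10868) = -17269338944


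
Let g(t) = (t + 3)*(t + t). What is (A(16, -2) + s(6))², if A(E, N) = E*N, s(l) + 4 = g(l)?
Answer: 5184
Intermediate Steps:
g(t) = 2*t*(3 + t) (g(t) = (3 + t)*(2*t) = 2*t*(3 + t))
s(l) = -4 + 2*l*(3 + l)
(A(16, -2) + s(6))² = (16*(-2) + (-4 + 2*6*(3 + 6)))² = (-32 + (-4 + 2*6*9))² = (-32 + (-4 + 108))² = (-32 + 104)² = 72² = 5184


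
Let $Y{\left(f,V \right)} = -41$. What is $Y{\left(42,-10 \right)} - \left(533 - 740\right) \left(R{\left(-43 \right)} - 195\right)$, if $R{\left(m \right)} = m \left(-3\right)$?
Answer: $-13703$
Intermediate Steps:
$R{\left(m \right)} = - 3 m$
$Y{\left(42,-10 \right)} - \left(533 - 740\right) \left(R{\left(-43 \right)} - 195\right) = -41 - \left(533 - 740\right) \left(\left(-3\right) \left(-43\right) - 195\right) = -41 - - 207 \left(129 - 195\right) = -41 - \left(-207\right) \left(-66\right) = -41 - 13662 = -13703$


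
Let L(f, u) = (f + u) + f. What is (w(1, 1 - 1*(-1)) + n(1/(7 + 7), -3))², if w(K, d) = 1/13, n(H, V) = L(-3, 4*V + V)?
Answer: 73984/169 ≈ 437.78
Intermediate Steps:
L(f, u) = u + 2*f
n(H, V) = -6 + 5*V (n(H, V) = (4*V + V) + 2*(-3) = 5*V - 6 = -6 + 5*V)
w(K, d) = 1/13
(w(1, 1 - 1*(-1)) + n(1/(7 + 7), -3))² = (1/13 + (-6 + 5*(-3)))² = (1/13 + (-6 - 15))² = (1/13 - 21)² = (-272/13)² = 73984/169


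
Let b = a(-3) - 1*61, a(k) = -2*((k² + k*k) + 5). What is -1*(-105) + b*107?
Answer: -11344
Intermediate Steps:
a(k) = -10 - 4*k² (a(k) = -2*((k² + k²) + 5) = -2*(2*k² + 5) = -2*(5 + 2*k²) = -10 - 4*k²)
b = -107 (b = (-10 - 4*(-3)²) - 1*61 = (-10 - 4*9) - 61 = (-10 - 36) - 61 = -46 - 61 = -107)
-1*(-105) + b*107 = -1*(-105) - 107*107 = 105 - 11449 = -11344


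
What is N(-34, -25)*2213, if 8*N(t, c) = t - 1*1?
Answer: -77455/8 ≈ -9681.9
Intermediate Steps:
N(t, c) = -⅛ + t/8 (N(t, c) = (t - 1*1)/8 = (t - 1)/8 = (-1 + t)/8 = -⅛ + t/8)
N(-34, -25)*2213 = (-⅛ + (⅛)*(-34))*2213 = (-⅛ - 17/4)*2213 = -35/8*2213 = -77455/8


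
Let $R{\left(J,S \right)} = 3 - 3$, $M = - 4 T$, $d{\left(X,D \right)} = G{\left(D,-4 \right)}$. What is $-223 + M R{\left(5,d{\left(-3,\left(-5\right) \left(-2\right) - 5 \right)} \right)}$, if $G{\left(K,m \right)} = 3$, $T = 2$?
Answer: $-223$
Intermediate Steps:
$d{\left(X,D \right)} = 3$
$M = -8$ ($M = \left(-4\right) 2 = -8$)
$R{\left(J,S \right)} = 0$ ($R{\left(J,S \right)} = 3 - 3 = 0$)
$-223 + M R{\left(5,d{\left(-3,\left(-5\right) \left(-2\right) - 5 \right)} \right)} = -223 - 0 = -223 + 0 = -223$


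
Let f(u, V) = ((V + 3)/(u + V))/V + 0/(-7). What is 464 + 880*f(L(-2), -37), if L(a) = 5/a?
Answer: 1296432/2923 ≈ 443.53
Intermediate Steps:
f(u, V) = (3 + V)/(V*(V + u)) (f(u, V) = ((3 + V)/(V + u))/V + 0*(-1/7) = ((3 + V)/(V + u))/V + 0 = (3 + V)/(V*(V + u)) + 0 = (3 + V)/(V*(V + u)))
464 + 880*f(L(-2), -37) = 464 + 880*((3 - 37)/((-37)*(-37 + 5/(-2)))) = 464 + 880*(-1/37*(-34)/(-37 + 5*(-1/2))) = 464 + 880*(-1/37*(-34)/(-37 - 5/2)) = 464 + 880*(-1/37*(-34)/(-79/2)) = 464 + 880*(-1/37*(-2/79)*(-34)) = 464 + 880*(-68/2923) = 464 - 59840/2923 = 1296432/2923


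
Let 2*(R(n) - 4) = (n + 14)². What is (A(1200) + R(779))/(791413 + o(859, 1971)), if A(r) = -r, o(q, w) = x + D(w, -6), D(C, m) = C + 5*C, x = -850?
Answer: 208819/534926 ≈ 0.39037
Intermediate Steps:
R(n) = 4 + (14 + n)²/2 (R(n) = 4 + (n + 14)²/2 = 4 + (14 + n)²/2)
D(C, m) = 6*C
o(q, w) = -850 + 6*w
(A(1200) + R(779))/(791413 + o(859, 1971)) = (-1*1200 + (4 + (14 + 779)²/2))/(791413 + (-850 + 6*1971)) = (-1200 + (4 + (½)*793²))/(791413 + (-850 + 11826)) = (-1200 + (4 + (½)*628849))/(791413 + 10976) = (-1200 + (4 + 628849/2))/802389 = (-1200 + 628857/2)*(1/802389) = (626457/2)*(1/802389) = 208819/534926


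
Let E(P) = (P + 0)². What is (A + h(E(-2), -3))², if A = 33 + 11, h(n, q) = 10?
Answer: 2916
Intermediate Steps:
E(P) = P²
A = 44
(A + h(E(-2), -3))² = (44 + 10)² = 54² = 2916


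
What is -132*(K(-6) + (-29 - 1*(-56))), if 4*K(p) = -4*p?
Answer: -4356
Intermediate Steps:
K(p) = -p (K(p) = (-4*p)/4 = -p)
-132*(K(-6) + (-29 - 1*(-56))) = -132*(-1*(-6) + (-29 - 1*(-56))) = -132*(6 + (-29 + 56)) = -132*(6 + 27) = -132*33 = -4356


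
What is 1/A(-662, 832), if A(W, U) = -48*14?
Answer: -1/672 ≈ -0.0014881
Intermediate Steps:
A(W, U) = -672
1/A(-662, 832) = 1/(-672) = -1/672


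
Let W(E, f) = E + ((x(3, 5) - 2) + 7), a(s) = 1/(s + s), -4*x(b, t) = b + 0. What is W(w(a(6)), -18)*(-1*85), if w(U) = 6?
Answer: -3485/4 ≈ -871.25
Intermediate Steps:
x(b, t) = -b/4 (x(b, t) = -(b + 0)/4 = -b/4)
a(s) = 1/(2*s)
W(E, f) = 17/4 + E (W(E, f) = E + ((-¼*3 - 2) + 7) = E + ((-¾ - 2) + 7) = E + (-11/4 + 7) = E + 17/4 = 17/4 + E)
W(w(a(6)), -18)*(-1*85) = (17/4 + 6)*(-1*85) = (41/4)*(-85) = -3485/4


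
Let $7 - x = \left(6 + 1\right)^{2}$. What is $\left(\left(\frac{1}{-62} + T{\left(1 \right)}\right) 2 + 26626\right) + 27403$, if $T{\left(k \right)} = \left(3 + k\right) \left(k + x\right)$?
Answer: $\frac{1664730}{31} \approx 53701.0$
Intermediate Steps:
$x = -42$ ($x = 7 - \left(6 + 1\right)^{2} = 7 - 7^{2} = 7 - 49 = -42$)
$T{\left(k \right)} = \left(-42 + k\right) \left(3 + k\right)$ ($T{\left(k \right)} = \left(3 + k\right) \left(k - 42\right) = \left(3 + k\right) \left(-42 + k\right) = \left(-42 + k\right) \left(3 + k\right)$)
$\left(\left(\frac{1}{-62} + T{\left(1 \right)}\right) 2 + 26626\right) + 27403 = \left(\left(\frac{1}{-62} - \left(165 - 1\right)\right) 2 + 26626\right) + 27403 = \left(\left(- \frac{1}{62} - 164\right) 2 + 26626\right) + 27403 = \left(\left(- \frac{10169}{62}\right) 2 + 26626\right) + 27403 = \left(- \frac{10169}{31} + 26626\right) + 27403 = \frac{815237}{31} + 27403 = \frac{1664730}{31}$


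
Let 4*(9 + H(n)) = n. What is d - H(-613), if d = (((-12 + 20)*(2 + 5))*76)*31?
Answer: 528393/4 ≈ 1.3210e+5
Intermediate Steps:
H(n) = -9 + n/4
d = 131936 (d = ((8*7)*76)*31 = (56*76)*31 = 4256*31 = 131936)
d - H(-613) = 131936 - (-9 + (1/4)*(-613)) = 131936 - (-9 - 613/4) = 131936 - 1*(-649/4) = 131936 + 649/4 = 528393/4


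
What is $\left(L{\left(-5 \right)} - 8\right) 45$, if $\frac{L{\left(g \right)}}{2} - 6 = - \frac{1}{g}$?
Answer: $198$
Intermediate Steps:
$L{\left(g \right)} = 12 - \frac{2}{g}$ ($L{\left(g \right)} = 12 + 2 \left(- \frac{1}{g}\right) = 12 - \frac{2}{g}$)
$\left(L{\left(-5 \right)} - 8\right) 45 = \left(\left(12 - \frac{2}{-5}\right) - 8\right) 45 = \left(\left(12 - - \frac{2}{5}\right) - 8\right) 45 = \left(\left(12 + \frac{2}{5}\right) - 8\right) 45 = \left(\frac{62}{5} - 8\right) 45 = \frac{22}{5} \cdot 45 = 198$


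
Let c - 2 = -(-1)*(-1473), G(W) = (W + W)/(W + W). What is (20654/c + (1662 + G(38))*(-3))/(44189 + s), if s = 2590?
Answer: -7359473/68811909 ≈ -0.10695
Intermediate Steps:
G(W) = 1 (G(W) = (2*W)/((2*W)) = (2*W)*(1/(2*W)) = 1)
c = -1471 (c = 2 - (-1)*(-1473) = 2 - 1*1473 = 2 - 1473 = -1471)
(20654/c + (1662 + G(38))*(-3))/(44189 + s) = (20654/(-1471) + (1662 + 1)*(-3))/(44189 + 2590) = (20654*(-1/1471) + 1663*(-3))/46779 = (-20654/1471 - 4989)*(1/46779) = -7359473/1471*1/46779 = -7359473/68811909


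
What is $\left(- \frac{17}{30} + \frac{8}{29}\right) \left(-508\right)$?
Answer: $\frac{64262}{435} \approx 147.73$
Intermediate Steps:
$\left(- \frac{17}{30} + \frac{8}{29}\right) \left(-508\right) = \left(- \frac{253}{870}\right) \left(-508\right) = \frac{64262}{435}$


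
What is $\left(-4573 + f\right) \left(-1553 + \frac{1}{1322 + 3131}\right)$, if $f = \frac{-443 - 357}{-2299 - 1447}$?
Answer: $\frac{59230143468132}{8340469} \approx 7.1015 \cdot 10^{6}$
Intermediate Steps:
$f = \frac{400}{1873}$ ($f = \frac{-443 - 357}{-3746} = \left(-800\right) \left(- \frac{1}{3746}\right) = \frac{400}{1873} \approx 0.21356$)
$\left(-4573 + f\right) \left(-1553 + \frac{1}{1322 + 3131}\right) = \left(-4573 + \frac{400}{1873}\right) \left(-1553 + \frac{1}{1322 + 3131}\right) = - \frac{8564829 \left(-1553 + \frac{1}{4453}\right)}{1873} = \left(- \frac{8564829}{1873}\right) \left(- \frac{6915508}{4453}\right) = \frac{59230143468132}{8340469}$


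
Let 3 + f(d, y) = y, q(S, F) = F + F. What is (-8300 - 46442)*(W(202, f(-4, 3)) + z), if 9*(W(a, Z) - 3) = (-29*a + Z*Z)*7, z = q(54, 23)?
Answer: 2220609230/9 ≈ 2.4673e+8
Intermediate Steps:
q(S, F) = 2*F
z = 46 (z = 2*23 = 46)
f(d, y) = -3 + y
W(a, Z) = 3 - 203*a/9 + 7*Z²/9 (W(a, Z) = 3 + ((-29*a + Z*Z)*7)/9 = 3 + ((-29*a + Z²)*7)/9 = 3 + ((Z² - 29*a)*7)/9 = 3 + (-203*a + 7*Z²)/9 = 3 + (-203*a/9 + 7*Z²/9) = 3 - 203*a/9 + 7*Z²/9)
(-8300 - 46442)*(W(202, f(-4, 3)) + z) = (-8300 - 46442)*((3 - 203/9*202 + 7*(-3 + 3)²/9) + 46) = -54742*((3 - 41006/9 + (7/9)*0²) + 46) = -54742*((3 - 41006/9 + (7/9)*0) + 46) = -54742*((3 - 41006/9 + 0) + 46) = -54742*(-40979/9 + 46) = -54742*(-40565/9) = 2220609230/9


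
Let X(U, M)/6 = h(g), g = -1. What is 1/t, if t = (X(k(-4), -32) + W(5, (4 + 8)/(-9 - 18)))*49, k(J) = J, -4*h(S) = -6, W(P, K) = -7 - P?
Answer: -1/147 ≈ -0.0068027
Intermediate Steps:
h(S) = 3/2 (h(S) = -¼*(-6) = 3/2)
X(U, M) = 9 (X(U, M) = 6*(3/2) = 9)
t = -147 (t = (9 + (-7 - 1*5))*49 = (9 + (-7 - 5))*49 = (9 - 12)*49 = -3*49 = -147)
1/t = 1/(-147) = -1/147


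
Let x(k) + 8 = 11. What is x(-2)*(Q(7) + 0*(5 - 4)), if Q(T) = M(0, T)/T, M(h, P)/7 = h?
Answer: 0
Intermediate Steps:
M(h, P) = 7*h
x(k) = 3 (x(k) = -8 + 11 = 3)
Q(T) = 0 (Q(T) = (7*0)/T = 0/T = 0)
x(-2)*(Q(7) + 0*(5 - 4)) = 3*(0 + 0*(5 - 4)) = 3*(0 + 0*1) = 3*(0 + 0) = 3*0 = 0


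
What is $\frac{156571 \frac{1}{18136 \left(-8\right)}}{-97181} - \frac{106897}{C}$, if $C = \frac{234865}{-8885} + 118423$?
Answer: $- \frac{191307689077106191}{211890436952869696} \approx -0.90286$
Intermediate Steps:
$C = \frac{210390698}{1777}$ ($C = 234865 \left(- \frac{1}{8885}\right) + 118423 = - \frac{46973}{1777} + 118423 = \frac{210390698}{1777} \approx 1.184 \cdot 10^{5}$)
$\frac{156571 \frac{1}{18136 \left(-8\right)}}{-97181} - \frac{106897}{C} = \frac{156571 \frac{1}{18136 \left(-8\right)}}{-97181} - \frac{106897}{\frac{210390698}{1777}} = \frac{156571}{-145088} \left(- \frac{1}{97181}\right) - \frac{27136567}{30055814} = 156571 \left(- \frac{1}{145088}\right) \left(- \frac{1}{97181}\right) - \frac{27136567}{30055814} = \left(- \frac{156571}{145088}\right) \left(- \frac{1}{97181}\right) - \frac{27136567}{30055814} = \frac{156571}{14099796928} - \frac{27136567}{30055814} = - \frac{191307689077106191}{211890436952869696}$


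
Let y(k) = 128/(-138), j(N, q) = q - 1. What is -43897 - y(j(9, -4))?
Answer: -3028829/69 ≈ -43896.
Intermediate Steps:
j(N, q) = -1 + q
y(k) = -64/69 (y(k) = 128*(-1/138) = -64/69)
-43897 - y(j(9, -4)) = -43897 - 1*(-64/69) = -43897 + 64/69 = -3028829/69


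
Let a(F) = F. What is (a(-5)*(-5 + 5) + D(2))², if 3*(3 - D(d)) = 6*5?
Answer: 49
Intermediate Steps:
D(d) = -7 (D(d) = 3 - 2*5 = 3 - ⅓*30 = 3 - 10 = -7)
(a(-5)*(-5 + 5) + D(2))² = (-5*(-5 + 5) - 7)² = (-5*0 - 7)² = (0 - 7)² = (-7)² = 49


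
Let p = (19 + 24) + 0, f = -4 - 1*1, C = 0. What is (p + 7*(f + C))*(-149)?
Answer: -1192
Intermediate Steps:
f = -5 (f = -4 - 1 = -5)
p = 43 (p = 43 + 0 = 43)
(p + 7*(f + C))*(-149) = (43 + 7*(-5 + 0))*(-149) = (43 + 7*(-5))*(-149) = (43 - 35)*(-149) = 8*(-149) = -1192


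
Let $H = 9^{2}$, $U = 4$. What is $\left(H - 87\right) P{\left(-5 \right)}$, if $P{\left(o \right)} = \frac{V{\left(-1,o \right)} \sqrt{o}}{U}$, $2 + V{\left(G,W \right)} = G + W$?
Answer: $12 i \sqrt{5} \approx 26.833 i$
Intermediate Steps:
$V{\left(G,W \right)} = -2 + G + W$ ($V{\left(G,W \right)} = -2 + \left(G + W\right) = -2 + G + W$)
$H = 81$
$P{\left(o \right)} = \frac{\sqrt{o} \left(-3 + o\right)}{4}$ ($P{\left(o \right)} = \frac{\left(-2 - 1 + o\right) \sqrt{o}}{4} = \left(-3 + o\right) \sqrt{o} \frac{1}{4} = \sqrt{o} \left(-3 + o\right) \frac{1}{4} = \frac{\sqrt{o} \left(-3 + o\right)}{4}$)
$\left(H - 87\right) P{\left(-5 \right)} = \left(81 - 87\right) \frac{\sqrt{-5} \left(-3 - 5\right)}{4} = \left(81 - 87\right) \frac{1}{4} i \sqrt{5} \left(-8\right) = - 6 \left(- 2 i \sqrt{5}\right) = 12 i \sqrt{5}$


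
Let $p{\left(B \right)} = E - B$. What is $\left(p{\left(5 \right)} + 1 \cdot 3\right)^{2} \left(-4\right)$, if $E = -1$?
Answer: $-36$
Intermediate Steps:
$p{\left(B \right)} = -1 - B$
$\left(p{\left(5 \right)} + 1 \cdot 3\right)^{2} \left(-4\right) = \left(\left(-1 - 5\right) + 1 \cdot 3\right)^{2} \left(-4\right) = \left(\left(-1 - 5\right) + 3\right)^{2} \left(-4\right) = \left(-6 + 3\right)^{2} \left(-4\right) = \left(-3\right)^{2} \left(-4\right) = 9 \left(-4\right) = -36$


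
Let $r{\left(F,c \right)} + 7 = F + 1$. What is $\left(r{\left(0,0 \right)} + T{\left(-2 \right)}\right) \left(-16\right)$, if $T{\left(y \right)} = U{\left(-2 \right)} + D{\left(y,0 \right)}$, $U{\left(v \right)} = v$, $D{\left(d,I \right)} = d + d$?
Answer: $192$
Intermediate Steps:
$D{\left(d,I \right)} = 2 d$
$r{\left(F,c \right)} = -6 + F$ ($r{\left(F,c \right)} = -7 + \left(F + 1\right) = -7 + \left(1 + F\right) = -6 + F$)
$T{\left(y \right)} = -2 + 2 y$
$\left(r{\left(0,0 \right)} + T{\left(-2 \right)}\right) \left(-16\right) = \left(\left(-6 + 0\right) + \left(-2 + 2 \left(-2\right)\right)\right) \left(-16\right) = \left(-6 - 6\right) \left(-16\right) = \left(-12\right) \left(-16\right) = 192$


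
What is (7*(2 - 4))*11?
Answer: -154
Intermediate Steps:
(7*(2 - 4))*11 = (7*(-2))*11 = -14*11 = -154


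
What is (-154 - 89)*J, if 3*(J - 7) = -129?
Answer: 8748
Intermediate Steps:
J = -36 (J = 7 + (⅓)*(-129) = 7 - 43 = -36)
(-154 - 89)*J = (-154 - 89)*(-36) = -243*(-36) = 8748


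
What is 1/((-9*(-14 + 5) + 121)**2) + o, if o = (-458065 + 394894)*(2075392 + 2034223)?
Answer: -10593064791888659/40804 ≈ -2.5961e+11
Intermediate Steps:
o = -259608489165 (o = -63171*4109615 = -259608489165)
1/((-9*(-14 + 5) + 121)**2) + o = 1/((-9*(-14 + 5) + 121)**2) - 259608489165 = 1/((-9*(-9) + 121)**2) - 259608489165 = 1/((81 + 121)**2) - 259608489165 = 1/(202**2) - 259608489165 = 1/40804 - 259608489165 = -10593064791888659/40804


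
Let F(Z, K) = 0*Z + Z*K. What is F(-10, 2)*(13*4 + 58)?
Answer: -2200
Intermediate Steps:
F(Z, K) = K*Z (F(Z, K) = 0 + K*Z = K*Z)
F(-10, 2)*(13*4 + 58) = (2*(-10))*(13*4 + 58) = -20*(52 + 58) = -20*110 = -2200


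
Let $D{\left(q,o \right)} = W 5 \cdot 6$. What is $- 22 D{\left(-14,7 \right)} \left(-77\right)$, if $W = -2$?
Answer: $-101640$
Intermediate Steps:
$D{\left(q,o \right)} = -60$ ($D{\left(q,o \right)} = \left(-2\right) 5 \cdot 6 = \left(-10\right) 6 = -60$)
$- 22 D{\left(-14,7 \right)} \left(-77\right) = \left(-22\right) \left(-60\right) \left(-77\right) = 1320 \left(-77\right) = -101640$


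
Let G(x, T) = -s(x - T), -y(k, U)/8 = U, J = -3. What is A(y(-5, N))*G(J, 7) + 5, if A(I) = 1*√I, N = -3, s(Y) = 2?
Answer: 5 - 4*√6 ≈ -4.7980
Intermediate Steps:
y(k, U) = -8*U
G(x, T) = -2 (G(x, T) = -1*2 = -2)
A(I) = √I
A(y(-5, N))*G(J, 7) + 5 = √(-8*(-3))*(-2) + 5 = √24*(-2) + 5 = (2*√6)*(-2) + 5 = -4*√6 + 5 = 5 - 4*√6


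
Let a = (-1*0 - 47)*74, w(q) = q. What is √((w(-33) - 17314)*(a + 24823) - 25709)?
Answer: 4*I*√23143589 ≈ 19243.0*I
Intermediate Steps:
a = -3478 (a = (0 - 47)*74 = -47*74 = -3478)
√((w(-33) - 17314)*(a + 24823) - 25709) = √((-33 - 17314)*(-3478 + 24823) - 25709) = √(-17347*21345 - 25709) = √(-370271715 - 25709) = √(-370297424) = 4*I*√23143589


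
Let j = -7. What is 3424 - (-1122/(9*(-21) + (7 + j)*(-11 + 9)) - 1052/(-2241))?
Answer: 53611798/15687 ≈ 3417.6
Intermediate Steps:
3424 - (-1122/(9*(-21) + (7 + j)*(-11 + 9)) - 1052/(-2241)) = 3424 - (-1122/(9*(-21) + (7 - 7)*(-11 + 9)) - 1052/(-2241)) = 3424 - (-1122/(-189 + 0*(-2)) - 1052*(-1/2241)) = 3424 - (-1122/(-189 + 0) + 1052/2241) = 3424 - (-1122/(-189) + 1052/2241) = 3424 - (-1122*(-1/189) + 1052/2241) = 3424 - (374/63 + 1052/2241) = 3424 - 1*100490/15687 = 3424 - 100490/15687 = 53611798/15687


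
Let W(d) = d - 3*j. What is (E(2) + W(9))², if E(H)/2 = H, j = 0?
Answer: 169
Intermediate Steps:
E(H) = 2*H
W(d) = d (W(d) = d - 3*0 = d + 0 = d)
(E(2) + W(9))² = (2*2 + 9)² = (4 + 9)² = 13² = 169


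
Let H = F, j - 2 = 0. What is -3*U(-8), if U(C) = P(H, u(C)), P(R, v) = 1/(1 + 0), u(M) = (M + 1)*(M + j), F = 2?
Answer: -3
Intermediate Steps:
j = 2 (j = 2 + 0 = 2)
H = 2
u(M) = (1 + M)*(2 + M) (u(M) = (M + 1)*(M + 2) = (1 + M)*(2 + M))
P(R, v) = 1 (P(R, v) = 1/1 = 1)
U(C) = 1
-3*U(-8) = -3*1 = -3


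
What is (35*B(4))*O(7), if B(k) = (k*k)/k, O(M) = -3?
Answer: -420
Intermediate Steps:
B(k) = k (B(k) = k²/k = k)
(35*B(4))*O(7) = (35*4)*(-3) = 140*(-3) = -420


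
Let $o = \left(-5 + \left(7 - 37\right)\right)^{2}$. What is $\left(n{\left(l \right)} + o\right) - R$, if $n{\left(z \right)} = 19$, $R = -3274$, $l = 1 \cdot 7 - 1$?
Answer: $4518$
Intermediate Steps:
$l = 6$ ($l = 7 - 1 = 6$)
$o = 1225$ ($o = \left(-5 - 30\right)^{2} = \left(-35\right)^{2} = 1225$)
$\left(n{\left(l \right)} + o\right) - R = \left(19 + 1225\right) - -3274 = 1244 + 3274 = 4518$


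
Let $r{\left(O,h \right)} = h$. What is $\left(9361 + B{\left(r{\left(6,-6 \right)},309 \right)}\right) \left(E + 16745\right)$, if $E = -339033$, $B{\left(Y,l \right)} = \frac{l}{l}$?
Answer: $-3017260256$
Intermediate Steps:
$B{\left(Y,l \right)} = 1$
$\left(9361 + B{\left(r{\left(6,-6 \right)},309 \right)}\right) \left(E + 16745\right) = \left(9361 + 1\right) \left(-339033 + 16745\right) = 9362 \left(-322288\right) = -3017260256$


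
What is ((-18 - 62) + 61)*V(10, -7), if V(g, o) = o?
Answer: 133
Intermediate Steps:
((-18 - 62) + 61)*V(10, -7) = ((-18 - 62) + 61)*(-7) = (-80 + 61)*(-7) = -19*(-7) = 133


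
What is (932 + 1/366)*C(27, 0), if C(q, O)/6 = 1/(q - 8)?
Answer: 341113/1159 ≈ 294.32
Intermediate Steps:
C(q, O) = 6/(-8 + q) (C(q, O) = 6/(q - 8) = 6/(-8 + q))
(932 + 1/366)*C(27, 0) = (932 + 1/366)*(6/(-8 + 27)) = (932 + 1/366)*(6/19) = 341113*(6*(1/19))/366 = (341113/366)*(6/19) = 341113/1159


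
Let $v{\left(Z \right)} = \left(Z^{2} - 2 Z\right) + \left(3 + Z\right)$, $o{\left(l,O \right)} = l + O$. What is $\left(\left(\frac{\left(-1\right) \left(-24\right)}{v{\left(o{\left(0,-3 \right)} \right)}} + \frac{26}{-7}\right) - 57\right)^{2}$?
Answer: $\frac{4280761}{1225} \approx 3494.5$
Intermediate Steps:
$o{\left(l,O \right)} = O + l$
$v{\left(Z \right)} = 3 + Z^{2} - Z$
$\left(\left(\frac{\left(-1\right) \left(-24\right)}{v{\left(o{\left(0,-3 \right)} \right)}} + \frac{26}{-7}\right) - 57\right)^{2} = \left(\left(\frac{\left(-1\right) \left(-24\right)}{3 + \left(-3 + 0\right)^{2} - \left(-3 + 0\right)} + \frac{26}{-7}\right) - 57\right)^{2} = \left(\left(\frac{24}{3 + \left(-3\right)^{2} - -3} + 26 \left(- \frac{1}{7}\right)\right) - 57\right)^{2} = \left(\left(\frac{24}{3 + 9 + 3} - \frac{26}{7}\right) - 57\right)^{2} = \left(\left(\frac{24}{15} - \frac{26}{7}\right) - 57\right)^{2} = \left(\left(24 \cdot \frac{1}{15} - \frac{26}{7}\right) - 57\right)^{2} = \left(\left(\frac{8}{5} - \frac{26}{7}\right) - 57\right)^{2} = \left(- \frac{74}{35} - 57\right)^{2} = \left(- \frac{2069}{35}\right)^{2} = \frac{4280761}{1225}$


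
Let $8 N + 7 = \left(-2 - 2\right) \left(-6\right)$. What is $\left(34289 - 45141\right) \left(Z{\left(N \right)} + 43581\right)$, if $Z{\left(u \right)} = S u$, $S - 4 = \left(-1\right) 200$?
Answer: $-468421154$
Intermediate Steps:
$N = \frac{17}{8}$ ($N = - \frac{7}{8} + \frac{\left(-2 - 2\right) \left(-6\right)}{8} = - \frac{7}{8} + \frac{\left(-4\right) \left(-6\right)}{8} = - \frac{7}{8} + \frac{1}{8} \cdot 24 = - \frac{7}{8} + 3 = \frac{17}{8} \approx 2.125$)
$S = -196$ ($S = 4 - 200 = -196$)
$Z{\left(u \right)} = - 196 u$
$\left(34289 - 45141\right) \left(Z{\left(N \right)} + 43581\right) = \left(34289 - 45141\right) \left(\left(-196\right) \frac{17}{8} + 43581\right) = - 10852 \left(- \frac{833}{2} + 43581\right) = \left(-10852\right) \frac{86329}{2} = -468421154$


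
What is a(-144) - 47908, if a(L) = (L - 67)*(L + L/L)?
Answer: -17735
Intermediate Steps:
a(L) = (1 + L)*(-67 + L) (a(L) = (-67 + L)*(L + 1) = (-67 + L)*(1 + L) = (1 + L)*(-67 + L))
a(-144) - 47908 = (-67 + (-144)² - 66*(-144)) - 47908 = (-67 + 20736 + 9504) - 47908 = 30173 - 47908 = -17735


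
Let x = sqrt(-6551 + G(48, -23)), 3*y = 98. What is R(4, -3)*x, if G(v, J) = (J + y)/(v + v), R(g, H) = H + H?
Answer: -I*sqrt(3773318)/4 ≈ -485.63*I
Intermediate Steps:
y = 98/3 (y = (1/3)*98 = 98/3 ≈ 32.667)
R(g, H) = 2*H
G(v, J) = (98/3 + J)/(2*v) (G(v, J) = (J + 98/3)/(v + v) = (98/3 + J)/((2*v)) = (98/3 + J)*(1/(2*v)) = (98/3 + J)/(2*v))
x = I*sqrt(3773318)/24 (x = sqrt(-6551 + (1/6)*(98 + 3*(-23))/48) = sqrt(-6551 + (1/6)*(1/48)*(98 - 69)) = sqrt(-6551 + (1/6)*(1/48)*29) = sqrt(-6551 + 29/288) = sqrt(-1886659/288) = I*sqrt(3773318)/24 ≈ 80.938*I)
R(4, -3)*x = (2*(-3))*(I*sqrt(3773318)/24) = -I*sqrt(3773318)/4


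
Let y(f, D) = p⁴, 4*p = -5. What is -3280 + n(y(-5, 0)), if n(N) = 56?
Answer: -3224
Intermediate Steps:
p = -5/4 (p = (¼)*(-5) = -5/4 ≈ -1.2500)
y(f, D) = 625/256 (y(f, D) = (-5/4)⁴ = 625/256)
-3280 + n(y(-5, 0)) = -3280 + 56 = -3224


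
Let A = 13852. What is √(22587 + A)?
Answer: √36439 ≈ 190.89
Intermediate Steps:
√(22587 + A) = √(22587 + 13852) = √36439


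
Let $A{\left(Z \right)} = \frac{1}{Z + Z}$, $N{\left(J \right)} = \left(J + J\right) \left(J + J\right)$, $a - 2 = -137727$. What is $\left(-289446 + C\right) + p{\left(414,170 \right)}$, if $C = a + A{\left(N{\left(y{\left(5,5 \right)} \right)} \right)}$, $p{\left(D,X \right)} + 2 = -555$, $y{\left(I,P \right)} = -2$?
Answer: $- \frac{13687295}{32} \approx -4.2773 \cdot 10^{5}$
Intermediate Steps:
$a = -137725$ ($a = 2 - 137727 = -137725$)
$p{\left(D,X \right)} = -557$ ($p{\left(D,X \right)} = -2 - 555 = -557$)
$N{\left(J \right)} = 4 J^{2}$ ($N{\left(J \right)} = 2 J 2 J = 4 J^{2}$)
$A{\left(Z \right)} = \frac{1}{2 Z}$
$C = - \frac{4407199}{32}$ ($C = -137725 + \frac{1}{2 \cdot 4 \left(-2\right)^{2}} = -137725 + \frac{1}{2 \cdot 4 \cdot 4} = -137725 + \frac{1}{2 \cdot 16} = -137725 + \frac{1}{2} \cdot \frac{1}{16} = -137725 + \frac{1}{32} = - \frac{4407199}{32} \approx -1.3773 \cdot 10^{5}$)
$\left(-289446 + C\right) + p{\left(414,170 \right)} = \left(-289446 - \frac{4407199}{32}\right) - 557 = - \frac{13669471}{32} - 557 = - \frac{13687295}{32}$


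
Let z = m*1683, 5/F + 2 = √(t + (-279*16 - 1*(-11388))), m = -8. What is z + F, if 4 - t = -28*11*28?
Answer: -104669131/7774 + 90*√3/3887 ≈ -13464.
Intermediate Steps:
t = 8628 (t = 4 - (-28*11)*28 = 4 - (-308)*28 = 4 - 1*(-8624) = 4 + 8624 = 8628)
F = 5/(-2 + 72*√3) (F = 5/(-2 + √(8628 + (-279*16 - 1*(-11388)))) = 5/(-2 + √(8628 + (-4464 + 11388))) = 5/(-2 + √(8628 + 6924)) = 5/(-2 + √15552) = 5/(-2 + 72*√3) ≈ 0.040747)
z = -13464 (z = -8*1683 = -13464)
z + F = -13464 + (5/7774 + 90*√3/3887) = -104669131/7774 + 90*√3/3887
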